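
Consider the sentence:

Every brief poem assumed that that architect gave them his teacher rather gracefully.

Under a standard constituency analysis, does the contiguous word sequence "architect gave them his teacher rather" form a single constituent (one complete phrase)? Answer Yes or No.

No

The smallest constituent containing the whole sequence is the clause [S that architect gave them his teacher rather gracefully], but the sequence is only part of it — it straddles the boundary between noun phrase "that architect" and verb phrase "gave them his teacher rather gracefully".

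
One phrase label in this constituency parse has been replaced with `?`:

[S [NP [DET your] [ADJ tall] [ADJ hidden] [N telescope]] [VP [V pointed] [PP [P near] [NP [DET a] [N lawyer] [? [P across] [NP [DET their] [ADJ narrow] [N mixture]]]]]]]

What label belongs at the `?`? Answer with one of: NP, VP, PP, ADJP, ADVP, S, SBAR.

PP

A constituent whose immediate children are P 'across', NP is a prepositional phrase: PP.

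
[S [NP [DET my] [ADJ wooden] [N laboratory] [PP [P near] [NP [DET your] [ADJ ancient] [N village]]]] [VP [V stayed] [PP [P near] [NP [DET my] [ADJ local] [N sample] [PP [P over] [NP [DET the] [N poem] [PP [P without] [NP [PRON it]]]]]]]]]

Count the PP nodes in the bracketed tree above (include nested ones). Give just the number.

4

Listing each PP by its span: [PP near your ancient village]; [PP near my local sample over the poem without it]; [PP over the poem without it]; [PP without it] — that makes 4.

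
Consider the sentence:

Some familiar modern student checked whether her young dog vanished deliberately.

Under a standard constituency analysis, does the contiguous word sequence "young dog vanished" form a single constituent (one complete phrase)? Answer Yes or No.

No

The sequence begins inside the noun phrase "her young dog" and ends inside the verb phrase "vanished deliberately"; it crosses a phrase boundary, so no single node in the tree spans exactly those words.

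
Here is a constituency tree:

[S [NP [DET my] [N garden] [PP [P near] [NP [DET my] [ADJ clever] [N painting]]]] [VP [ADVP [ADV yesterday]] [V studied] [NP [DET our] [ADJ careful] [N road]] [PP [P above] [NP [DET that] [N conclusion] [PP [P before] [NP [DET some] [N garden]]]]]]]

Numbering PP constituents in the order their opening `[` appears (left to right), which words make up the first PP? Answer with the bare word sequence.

In left-to-right order the PP constituents are "near my clever painting"; "above that conclusion before some garden"; "before some garden". Number 1 is "near my clever painting".

near my clever painting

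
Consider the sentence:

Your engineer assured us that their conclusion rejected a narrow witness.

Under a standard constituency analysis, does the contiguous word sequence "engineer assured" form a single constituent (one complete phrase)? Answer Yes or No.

"engineer" belongs to the noun phrase "your engineer" while "assured" belongs to the verb phrase "assured us that their conclusion rejected a narrow witness"; a span that runs across that boundary is not a single phrase.

No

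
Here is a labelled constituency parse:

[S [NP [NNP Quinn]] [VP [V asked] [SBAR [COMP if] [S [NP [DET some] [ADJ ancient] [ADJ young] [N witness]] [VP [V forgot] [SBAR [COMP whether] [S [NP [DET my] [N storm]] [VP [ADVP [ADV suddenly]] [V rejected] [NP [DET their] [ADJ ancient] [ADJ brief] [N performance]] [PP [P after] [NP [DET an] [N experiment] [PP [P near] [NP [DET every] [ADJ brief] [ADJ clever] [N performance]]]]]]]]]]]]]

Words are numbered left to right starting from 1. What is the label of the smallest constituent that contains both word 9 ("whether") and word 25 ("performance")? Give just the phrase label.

The smallest bracket enclosing both words is [SBAR whether my storm suddenly rejected their ancient brief performance after an experiment near every brief clever performance], so the label is SBAR.

SBAR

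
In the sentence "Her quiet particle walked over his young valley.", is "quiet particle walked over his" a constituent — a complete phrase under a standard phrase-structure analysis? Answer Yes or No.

The sequence begins inside the noun phrase "her quiet particle" and ends inside the verb phrase "walked over his young valley"; it crosses a phrase boundary, so no single node in the tree spans exactly those words.

No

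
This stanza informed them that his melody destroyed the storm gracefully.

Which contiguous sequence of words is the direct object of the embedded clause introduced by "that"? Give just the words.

the storm

The verb of the embedded clause introduced by "that" is "destroyed"; its direct object is the NP "the storm".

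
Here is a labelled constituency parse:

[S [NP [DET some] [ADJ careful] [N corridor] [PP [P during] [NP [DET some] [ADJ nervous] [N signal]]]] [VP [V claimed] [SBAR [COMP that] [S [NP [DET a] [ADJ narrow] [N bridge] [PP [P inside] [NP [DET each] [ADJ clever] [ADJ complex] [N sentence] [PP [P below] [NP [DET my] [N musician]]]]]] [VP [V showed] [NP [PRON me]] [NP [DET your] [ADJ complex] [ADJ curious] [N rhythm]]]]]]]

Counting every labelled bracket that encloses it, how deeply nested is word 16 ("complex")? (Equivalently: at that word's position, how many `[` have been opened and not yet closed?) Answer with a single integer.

8

Counting open brackets not yet closed at "complex": [S [VP [SBAR [S [NP [PP [NP [ADJ = 8.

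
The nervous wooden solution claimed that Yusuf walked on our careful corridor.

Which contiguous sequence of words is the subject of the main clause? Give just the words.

the nervous wooden solution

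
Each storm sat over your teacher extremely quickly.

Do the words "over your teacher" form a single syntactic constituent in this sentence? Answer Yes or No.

Yes

These words form the whole prepositional phrase headed by "over", so yes — one constituent.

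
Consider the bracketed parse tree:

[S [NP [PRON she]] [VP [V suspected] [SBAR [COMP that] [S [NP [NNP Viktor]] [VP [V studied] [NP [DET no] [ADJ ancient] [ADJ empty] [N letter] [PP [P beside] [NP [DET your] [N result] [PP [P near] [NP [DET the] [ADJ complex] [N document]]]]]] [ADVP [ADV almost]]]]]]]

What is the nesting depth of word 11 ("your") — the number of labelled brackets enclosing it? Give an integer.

Counting open brackets not yet closed at "your": [S [VP [SBAR [S [VP [NP [PP [NP [DET = 9.

9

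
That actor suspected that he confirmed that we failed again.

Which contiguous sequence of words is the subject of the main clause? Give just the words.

that actor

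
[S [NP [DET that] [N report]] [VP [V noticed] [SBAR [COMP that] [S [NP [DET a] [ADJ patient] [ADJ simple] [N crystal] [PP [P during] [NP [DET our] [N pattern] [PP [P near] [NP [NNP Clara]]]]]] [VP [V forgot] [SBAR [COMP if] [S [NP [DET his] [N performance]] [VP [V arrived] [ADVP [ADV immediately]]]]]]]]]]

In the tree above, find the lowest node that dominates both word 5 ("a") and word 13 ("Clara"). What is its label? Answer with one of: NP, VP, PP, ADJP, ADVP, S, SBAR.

NP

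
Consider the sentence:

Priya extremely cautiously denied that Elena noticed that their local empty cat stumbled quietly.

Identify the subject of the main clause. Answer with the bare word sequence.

Priya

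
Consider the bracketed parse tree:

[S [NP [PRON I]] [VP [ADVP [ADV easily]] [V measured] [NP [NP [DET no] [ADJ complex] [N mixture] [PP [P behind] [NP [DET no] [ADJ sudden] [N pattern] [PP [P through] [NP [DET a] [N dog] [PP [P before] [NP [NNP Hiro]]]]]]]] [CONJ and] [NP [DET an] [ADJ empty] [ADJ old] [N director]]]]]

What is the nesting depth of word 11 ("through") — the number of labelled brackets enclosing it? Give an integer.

8

Path from the root down to the word: S → VP → NP → NP → PP → NP → PP → P. That is 8 enclosing brackets.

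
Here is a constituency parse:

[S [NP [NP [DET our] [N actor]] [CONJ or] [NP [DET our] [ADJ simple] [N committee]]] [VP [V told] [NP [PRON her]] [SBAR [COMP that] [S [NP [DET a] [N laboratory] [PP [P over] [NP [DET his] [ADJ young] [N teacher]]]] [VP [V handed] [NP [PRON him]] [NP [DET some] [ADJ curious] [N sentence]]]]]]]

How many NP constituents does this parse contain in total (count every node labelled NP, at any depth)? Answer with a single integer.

8

The NP constituents are: [NP our actor or our simple committee]; [NP our actor]; [NP our simple committee]; [NP her]; [NP a laboratory over his young teacher]; [NP his young teacher] …. Total: 8.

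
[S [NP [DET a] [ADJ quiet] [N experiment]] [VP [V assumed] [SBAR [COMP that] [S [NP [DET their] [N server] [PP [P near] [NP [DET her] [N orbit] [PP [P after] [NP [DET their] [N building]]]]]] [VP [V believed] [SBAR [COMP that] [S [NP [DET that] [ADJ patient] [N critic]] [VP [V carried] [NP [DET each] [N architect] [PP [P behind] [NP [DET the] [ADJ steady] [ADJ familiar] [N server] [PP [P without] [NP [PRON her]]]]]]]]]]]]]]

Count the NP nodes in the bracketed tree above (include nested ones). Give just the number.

8

The NP constituents are: [NP a quiet experiment]; [NP their server near her orbit after their building]; [NP her orbit after their building]; [NP their building]; [NP that patient critic]; [NP each architect behind the steady familiar server without her] …. Total: 8.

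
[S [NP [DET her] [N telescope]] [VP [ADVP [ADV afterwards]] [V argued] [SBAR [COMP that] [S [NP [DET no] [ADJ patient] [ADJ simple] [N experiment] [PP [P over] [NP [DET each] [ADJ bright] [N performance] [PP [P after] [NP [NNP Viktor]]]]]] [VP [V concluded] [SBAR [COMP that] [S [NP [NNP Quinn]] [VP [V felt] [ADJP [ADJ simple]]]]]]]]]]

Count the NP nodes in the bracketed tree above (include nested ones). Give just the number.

5

Listing each NP by its span: [NP her telescope]; [NP no patient simple experiment over each bright performance after Viktor]; [NP each bright performance after Viktor]; [NP Viktor]; [NP Quinn] — that makes 5.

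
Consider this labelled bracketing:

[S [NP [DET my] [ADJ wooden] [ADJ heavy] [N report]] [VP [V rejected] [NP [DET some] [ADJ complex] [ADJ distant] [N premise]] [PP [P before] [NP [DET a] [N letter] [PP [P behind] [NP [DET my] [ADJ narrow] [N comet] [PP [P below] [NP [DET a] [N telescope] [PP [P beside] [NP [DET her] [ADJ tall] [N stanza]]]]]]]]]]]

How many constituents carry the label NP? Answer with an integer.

Listing each NP by its span: [NP my wooden heavy report]; [NP some complex distant premise]; [NP a letter behind my narrow comet below a telescope beside her tall stanza]; [NP my narrow comet below a telescope beside her tall stanza]; [NP a telescope beside her tall stanza]; [NP her tall stanza] — that makes 6.

6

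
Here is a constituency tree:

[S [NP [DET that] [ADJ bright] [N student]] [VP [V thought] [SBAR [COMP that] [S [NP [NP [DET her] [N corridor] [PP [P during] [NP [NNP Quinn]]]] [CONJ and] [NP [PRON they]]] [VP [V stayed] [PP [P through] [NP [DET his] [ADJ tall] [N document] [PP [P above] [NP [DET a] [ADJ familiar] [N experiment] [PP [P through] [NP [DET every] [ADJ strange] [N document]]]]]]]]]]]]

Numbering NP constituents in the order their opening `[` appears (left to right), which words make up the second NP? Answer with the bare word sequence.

The NP opening brackets appear, in order, over: "that bright student"; "her corridor during Quinn and they"; "her corridor during Quinn"; "Quinn"; "they"; "his tall document above a familiar experiment through every strange document"; "a familiar experiment through every strange document"; "every strange document". The second one spans "her corridor during Quinn and they".

her corridor during Quinn and they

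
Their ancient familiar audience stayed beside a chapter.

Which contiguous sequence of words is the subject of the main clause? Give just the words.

their ancient familiar audience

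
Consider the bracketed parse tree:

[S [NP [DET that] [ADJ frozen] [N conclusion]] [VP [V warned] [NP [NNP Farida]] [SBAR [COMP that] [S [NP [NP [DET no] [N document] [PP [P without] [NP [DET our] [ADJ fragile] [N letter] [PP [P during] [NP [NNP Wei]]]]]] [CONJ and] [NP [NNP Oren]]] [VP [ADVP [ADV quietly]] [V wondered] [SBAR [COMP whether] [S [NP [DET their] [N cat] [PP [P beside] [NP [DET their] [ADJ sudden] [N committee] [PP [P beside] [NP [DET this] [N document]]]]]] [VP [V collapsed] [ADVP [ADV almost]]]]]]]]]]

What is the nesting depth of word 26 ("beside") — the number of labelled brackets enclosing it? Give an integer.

The word sits inside P, which is inside PP, inside NP, inside PP, inside NP, inside S, inside SBAR, inside VP, inside S, inside SBAR, inside VP, inside S — 12 brackets in all.

12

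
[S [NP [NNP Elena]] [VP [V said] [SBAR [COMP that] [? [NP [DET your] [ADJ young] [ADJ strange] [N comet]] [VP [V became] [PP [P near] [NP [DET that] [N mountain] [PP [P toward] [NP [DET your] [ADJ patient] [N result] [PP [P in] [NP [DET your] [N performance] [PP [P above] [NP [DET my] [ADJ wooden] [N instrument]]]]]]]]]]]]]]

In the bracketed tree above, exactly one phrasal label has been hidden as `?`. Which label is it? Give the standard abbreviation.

A constituent whose immediate children are NP, VP is a clause: S.

S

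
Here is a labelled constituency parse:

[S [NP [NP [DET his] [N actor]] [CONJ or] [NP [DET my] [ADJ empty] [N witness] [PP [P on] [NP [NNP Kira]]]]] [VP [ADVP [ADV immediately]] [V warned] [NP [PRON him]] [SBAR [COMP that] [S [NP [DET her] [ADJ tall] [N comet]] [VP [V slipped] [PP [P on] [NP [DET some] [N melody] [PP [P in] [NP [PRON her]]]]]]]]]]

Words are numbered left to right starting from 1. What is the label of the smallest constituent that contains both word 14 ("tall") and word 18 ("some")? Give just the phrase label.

S

Word 14 lies under S → VP → SBAR → S → NP → ADJ; word 18 lies under S → VP → SBAR → S → VP → PP → NP → DET. The lowest shared node is the S.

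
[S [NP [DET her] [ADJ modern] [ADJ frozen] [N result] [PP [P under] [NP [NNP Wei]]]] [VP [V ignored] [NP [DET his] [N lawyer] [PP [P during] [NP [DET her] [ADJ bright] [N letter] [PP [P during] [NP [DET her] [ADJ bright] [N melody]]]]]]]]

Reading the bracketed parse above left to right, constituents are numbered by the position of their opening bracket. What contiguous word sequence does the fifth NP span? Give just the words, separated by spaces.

her bright melody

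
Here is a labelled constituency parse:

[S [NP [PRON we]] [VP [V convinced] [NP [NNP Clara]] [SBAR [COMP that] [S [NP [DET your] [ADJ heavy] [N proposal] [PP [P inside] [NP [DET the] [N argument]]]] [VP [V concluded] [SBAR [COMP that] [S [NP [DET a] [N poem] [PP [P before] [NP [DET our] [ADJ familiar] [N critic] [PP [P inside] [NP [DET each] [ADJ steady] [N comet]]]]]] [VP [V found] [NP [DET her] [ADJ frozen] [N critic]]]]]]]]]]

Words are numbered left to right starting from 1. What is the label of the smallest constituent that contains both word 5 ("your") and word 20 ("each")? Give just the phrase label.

S

The smallest bracket enclosing both words is [S your heavy proposal inside the argument concluded that a poem before our familiar critic inside each steady comet found her frozen critic], so the label is S.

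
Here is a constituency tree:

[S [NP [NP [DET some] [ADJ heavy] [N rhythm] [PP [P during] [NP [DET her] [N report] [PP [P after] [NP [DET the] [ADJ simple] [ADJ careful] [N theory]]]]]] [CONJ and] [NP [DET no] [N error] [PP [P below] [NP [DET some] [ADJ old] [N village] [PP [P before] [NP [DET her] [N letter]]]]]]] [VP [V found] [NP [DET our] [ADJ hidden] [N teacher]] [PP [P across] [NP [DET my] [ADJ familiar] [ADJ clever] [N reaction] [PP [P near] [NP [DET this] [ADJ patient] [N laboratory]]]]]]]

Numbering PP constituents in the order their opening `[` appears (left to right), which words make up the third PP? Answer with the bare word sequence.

The PP opening brackets appear, in order, over: "during her report after the simple careful theory"; "after the simple careful theory"; "below some old village before her letter"; "before her letter"; "across my familiar clever reaction near this patient laboratory"; "near this patient laboratory". The third one spans "below some old village before her letter".

below some old village before her letter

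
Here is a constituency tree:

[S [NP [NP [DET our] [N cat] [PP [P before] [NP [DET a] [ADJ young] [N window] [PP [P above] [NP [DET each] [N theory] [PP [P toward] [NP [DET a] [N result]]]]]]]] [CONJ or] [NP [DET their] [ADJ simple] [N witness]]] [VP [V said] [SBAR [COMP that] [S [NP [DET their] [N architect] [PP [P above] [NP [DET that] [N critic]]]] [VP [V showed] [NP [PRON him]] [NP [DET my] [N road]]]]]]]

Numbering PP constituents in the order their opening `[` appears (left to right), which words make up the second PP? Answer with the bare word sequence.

Opening `[PP` markers occur at word positions 3, 7, 10, 21; the second of these opens the constituent [PP above each theory toward a result].

above each theory toward a result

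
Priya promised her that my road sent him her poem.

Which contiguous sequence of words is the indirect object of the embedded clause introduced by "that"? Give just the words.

Within the embedded clause introduced by "that", the indirect object of "sent" is "him".

him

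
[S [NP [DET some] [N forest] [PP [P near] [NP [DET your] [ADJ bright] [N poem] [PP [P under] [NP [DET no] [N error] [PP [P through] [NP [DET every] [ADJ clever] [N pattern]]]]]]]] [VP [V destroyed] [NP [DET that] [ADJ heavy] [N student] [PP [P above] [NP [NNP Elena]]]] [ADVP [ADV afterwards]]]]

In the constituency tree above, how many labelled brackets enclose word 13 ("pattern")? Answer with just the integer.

The word sits inside N, which is inside NP, inside PP, inside NP, inside PP, inside NP, inside PP, inside NP, inside S — 9 brackets in all.

9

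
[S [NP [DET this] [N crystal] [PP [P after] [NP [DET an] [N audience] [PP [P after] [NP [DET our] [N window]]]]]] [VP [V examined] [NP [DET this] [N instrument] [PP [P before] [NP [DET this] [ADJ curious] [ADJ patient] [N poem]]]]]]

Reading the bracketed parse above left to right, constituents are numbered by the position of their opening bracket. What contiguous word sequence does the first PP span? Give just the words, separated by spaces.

In left-to-right order the PP constituents are "after an audience after our window"; "after our window"; "before this curious patient poem". Number 1 is "after an audience after our window".

after an audience after our window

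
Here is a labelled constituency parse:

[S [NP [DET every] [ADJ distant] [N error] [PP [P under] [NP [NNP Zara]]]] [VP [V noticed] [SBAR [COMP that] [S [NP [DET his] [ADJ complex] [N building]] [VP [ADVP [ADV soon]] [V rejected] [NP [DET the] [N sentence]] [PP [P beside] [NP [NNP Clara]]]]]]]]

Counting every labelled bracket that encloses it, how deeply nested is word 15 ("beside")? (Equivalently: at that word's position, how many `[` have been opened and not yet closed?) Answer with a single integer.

The word sits inside P, which is inside PP, inside VP, inside S, inside SBAR, inside VP, inside S — 7 brackets in all.

7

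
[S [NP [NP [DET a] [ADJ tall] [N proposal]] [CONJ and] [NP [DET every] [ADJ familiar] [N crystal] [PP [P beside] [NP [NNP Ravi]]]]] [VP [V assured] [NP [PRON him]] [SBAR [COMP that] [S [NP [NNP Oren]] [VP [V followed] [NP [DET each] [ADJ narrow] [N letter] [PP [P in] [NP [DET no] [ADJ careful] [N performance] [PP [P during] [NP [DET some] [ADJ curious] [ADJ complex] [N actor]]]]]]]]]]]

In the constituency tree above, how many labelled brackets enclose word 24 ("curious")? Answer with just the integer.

Path from the root down to the word: S → VP → SBAR → S → VP → NP → PP → NP → PP → NP → ADJ. That is 11 enclosing brackets.

11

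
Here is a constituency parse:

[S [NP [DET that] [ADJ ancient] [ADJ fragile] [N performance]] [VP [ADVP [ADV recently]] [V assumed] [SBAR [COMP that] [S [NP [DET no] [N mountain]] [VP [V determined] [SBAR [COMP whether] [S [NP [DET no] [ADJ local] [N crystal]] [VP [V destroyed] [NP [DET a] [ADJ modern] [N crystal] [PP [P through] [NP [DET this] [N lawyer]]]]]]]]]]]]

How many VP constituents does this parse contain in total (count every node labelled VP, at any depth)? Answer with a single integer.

Scanning left to right, an opening `[VP` appears at word positions 5, 10, 15 — 3 in total.

3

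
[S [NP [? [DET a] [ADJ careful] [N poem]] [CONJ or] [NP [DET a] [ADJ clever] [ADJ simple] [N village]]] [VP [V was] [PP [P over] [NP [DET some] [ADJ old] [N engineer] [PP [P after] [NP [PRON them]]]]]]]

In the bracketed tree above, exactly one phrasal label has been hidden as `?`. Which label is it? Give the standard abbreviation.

Looking at what the `?` directly dominates — DET 'a', ADJ 'careful', N 'poem' — this is a noun phrase (NP).

NP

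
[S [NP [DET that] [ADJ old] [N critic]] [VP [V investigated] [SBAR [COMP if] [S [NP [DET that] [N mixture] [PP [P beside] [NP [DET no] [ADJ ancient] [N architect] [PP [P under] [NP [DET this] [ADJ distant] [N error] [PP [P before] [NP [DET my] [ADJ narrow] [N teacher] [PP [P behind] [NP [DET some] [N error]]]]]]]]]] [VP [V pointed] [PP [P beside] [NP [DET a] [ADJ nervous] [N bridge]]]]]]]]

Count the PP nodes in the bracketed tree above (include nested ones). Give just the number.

5

Scanning left to right, an opening `[PP` appears at word positions 8, 12, 16, 20, 24 — 5 in total.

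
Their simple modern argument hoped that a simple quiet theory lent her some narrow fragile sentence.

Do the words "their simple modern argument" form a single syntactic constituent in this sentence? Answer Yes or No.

"their simple modern argument" is exactly the noun phrase [NP their simple modern argument], a complete constituent.

Yes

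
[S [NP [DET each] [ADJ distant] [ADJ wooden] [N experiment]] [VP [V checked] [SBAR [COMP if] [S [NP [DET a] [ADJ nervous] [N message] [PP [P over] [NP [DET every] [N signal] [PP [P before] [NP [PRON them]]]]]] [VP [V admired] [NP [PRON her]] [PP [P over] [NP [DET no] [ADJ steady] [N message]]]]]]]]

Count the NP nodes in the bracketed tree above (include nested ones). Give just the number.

6

Scanning left to right, an opening `[NP` appears at word positions 1, 7, 11, 14, 16, 18 — 6 in total.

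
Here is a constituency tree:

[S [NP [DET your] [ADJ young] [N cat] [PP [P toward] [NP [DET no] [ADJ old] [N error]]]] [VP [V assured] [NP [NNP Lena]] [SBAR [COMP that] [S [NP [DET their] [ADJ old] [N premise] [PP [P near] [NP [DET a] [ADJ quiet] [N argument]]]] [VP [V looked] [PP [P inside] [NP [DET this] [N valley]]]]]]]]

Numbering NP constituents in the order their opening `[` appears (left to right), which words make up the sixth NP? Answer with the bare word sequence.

this valley

The NP opening brackets appear, in order, over: "your young cat toward no old error"; "no old error"; "Lena"; "their old premise near a quiet argument"; "a quiet argument"; "this valley". The sixth one spans "this valley".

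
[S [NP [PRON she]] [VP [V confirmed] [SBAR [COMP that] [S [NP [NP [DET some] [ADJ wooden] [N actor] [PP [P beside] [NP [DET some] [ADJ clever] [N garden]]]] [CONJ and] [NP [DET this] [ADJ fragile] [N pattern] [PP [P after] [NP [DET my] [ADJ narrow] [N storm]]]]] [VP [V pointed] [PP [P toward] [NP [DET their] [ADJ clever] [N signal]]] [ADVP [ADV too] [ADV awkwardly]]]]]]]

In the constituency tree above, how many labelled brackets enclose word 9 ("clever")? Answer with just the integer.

Path from the root down to the word: S → VP → SBAR → S → NP → NP → PP → NP → ADJ. That is 9 enclosing brackets.

9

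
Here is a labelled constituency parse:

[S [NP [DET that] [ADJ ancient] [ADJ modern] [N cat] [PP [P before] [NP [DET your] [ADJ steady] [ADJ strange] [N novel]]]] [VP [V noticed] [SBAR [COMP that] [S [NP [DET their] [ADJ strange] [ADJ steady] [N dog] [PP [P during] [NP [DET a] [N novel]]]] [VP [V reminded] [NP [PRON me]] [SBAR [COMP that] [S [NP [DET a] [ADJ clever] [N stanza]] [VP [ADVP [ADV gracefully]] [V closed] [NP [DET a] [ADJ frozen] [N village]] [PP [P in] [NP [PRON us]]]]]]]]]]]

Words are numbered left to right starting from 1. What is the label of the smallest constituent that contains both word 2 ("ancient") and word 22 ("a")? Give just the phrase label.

S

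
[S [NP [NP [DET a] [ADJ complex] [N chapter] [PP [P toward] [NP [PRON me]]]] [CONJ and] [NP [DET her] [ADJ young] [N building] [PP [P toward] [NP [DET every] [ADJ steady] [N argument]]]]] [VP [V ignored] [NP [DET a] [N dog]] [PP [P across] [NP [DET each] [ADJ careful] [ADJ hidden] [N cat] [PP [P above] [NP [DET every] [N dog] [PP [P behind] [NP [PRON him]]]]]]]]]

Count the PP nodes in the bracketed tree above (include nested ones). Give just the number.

The PP constituents are: [PP toward me]; [PP toward every steady argument]; [PP across each careful hidden cat above every dog behind him]; [PP above every dog behind him]; [PP behind him]. Total: 5.

5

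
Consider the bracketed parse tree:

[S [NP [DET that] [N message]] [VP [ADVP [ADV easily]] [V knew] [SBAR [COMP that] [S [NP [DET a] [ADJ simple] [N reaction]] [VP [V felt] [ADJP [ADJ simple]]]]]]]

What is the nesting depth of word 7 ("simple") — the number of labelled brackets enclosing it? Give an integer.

The word sits inside ADJ, which is inside NP, inside S, inside SBAR, inside VP, inside S — 6 brackets in all.

6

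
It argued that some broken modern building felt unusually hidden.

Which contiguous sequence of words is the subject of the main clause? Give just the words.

"it" is the NP that combines with the VP headed by "argued" to form the main clause — the subject.

it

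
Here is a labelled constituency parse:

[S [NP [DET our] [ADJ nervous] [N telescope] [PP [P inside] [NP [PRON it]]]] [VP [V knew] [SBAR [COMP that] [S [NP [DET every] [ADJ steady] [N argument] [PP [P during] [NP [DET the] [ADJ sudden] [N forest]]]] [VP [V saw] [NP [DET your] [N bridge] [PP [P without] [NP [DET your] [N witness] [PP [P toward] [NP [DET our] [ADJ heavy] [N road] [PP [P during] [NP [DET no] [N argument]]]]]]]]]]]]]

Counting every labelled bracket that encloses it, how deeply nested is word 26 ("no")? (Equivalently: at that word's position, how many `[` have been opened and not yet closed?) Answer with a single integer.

13

Path from the root down to the word: S → VP → SBAR → S → VP → NP → PP → NP → PP → NP → PP → NP → DET. That is 13 enclosing brackets.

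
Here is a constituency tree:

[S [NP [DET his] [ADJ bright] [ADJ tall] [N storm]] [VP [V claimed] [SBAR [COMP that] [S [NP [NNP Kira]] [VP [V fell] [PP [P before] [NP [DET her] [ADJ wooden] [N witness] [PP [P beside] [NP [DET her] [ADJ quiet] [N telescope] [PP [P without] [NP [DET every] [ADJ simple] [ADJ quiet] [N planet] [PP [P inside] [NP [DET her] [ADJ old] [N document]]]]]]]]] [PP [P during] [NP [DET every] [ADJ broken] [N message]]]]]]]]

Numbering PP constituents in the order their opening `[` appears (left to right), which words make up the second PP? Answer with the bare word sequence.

beside her quiet telescope without every simple quiet planet inside her old document

In left-to-right order the PP constituents are "before her wooden witness beside her quiet telescope without every simple quiet planet inside her old document"; "beside her quiet telescope without every simple quiet planet inside her old document"; "without every simple quiet planet inside her old document"; "inside her old document"; "during every broken message". Number 2 is "beside her quiet telescope without every simple quiet planet inside her old document".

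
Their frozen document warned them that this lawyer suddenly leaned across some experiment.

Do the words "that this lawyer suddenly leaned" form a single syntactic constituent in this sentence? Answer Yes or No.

The smallest constituent containing the whole sequence is the subordinate clause [SBAR that this lawyer suddenly leaned across some experiment], but the sequence is only part of it — it straddles the boundary between complementizer "that" and clause "this lawyer suddenly leaned across some experiment".

No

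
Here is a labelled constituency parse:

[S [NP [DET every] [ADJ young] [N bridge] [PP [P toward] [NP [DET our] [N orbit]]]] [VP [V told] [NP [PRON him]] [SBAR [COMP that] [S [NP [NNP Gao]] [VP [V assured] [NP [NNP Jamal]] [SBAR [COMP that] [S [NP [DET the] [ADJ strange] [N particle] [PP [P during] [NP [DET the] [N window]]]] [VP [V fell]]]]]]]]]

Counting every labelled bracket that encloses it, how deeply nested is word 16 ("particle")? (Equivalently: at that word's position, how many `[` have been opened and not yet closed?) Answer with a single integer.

9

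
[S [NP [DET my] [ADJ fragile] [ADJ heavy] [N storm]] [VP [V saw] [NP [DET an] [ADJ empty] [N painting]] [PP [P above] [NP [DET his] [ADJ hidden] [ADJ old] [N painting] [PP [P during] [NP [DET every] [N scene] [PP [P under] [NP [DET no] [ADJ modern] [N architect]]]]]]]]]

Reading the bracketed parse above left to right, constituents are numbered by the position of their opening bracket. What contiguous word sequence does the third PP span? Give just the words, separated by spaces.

In left-to-right order the PP constituents are "above his hidden old painting during every scene under no modern architect"; "during every scene under no modern architect"; "under no modern architect". Number 3 is "under no modern architect".

under no modern architect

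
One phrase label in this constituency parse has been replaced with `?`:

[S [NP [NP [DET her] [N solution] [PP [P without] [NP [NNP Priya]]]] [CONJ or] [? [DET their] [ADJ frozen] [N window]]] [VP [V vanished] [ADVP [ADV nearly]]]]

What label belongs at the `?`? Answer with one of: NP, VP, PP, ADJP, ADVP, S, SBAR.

NP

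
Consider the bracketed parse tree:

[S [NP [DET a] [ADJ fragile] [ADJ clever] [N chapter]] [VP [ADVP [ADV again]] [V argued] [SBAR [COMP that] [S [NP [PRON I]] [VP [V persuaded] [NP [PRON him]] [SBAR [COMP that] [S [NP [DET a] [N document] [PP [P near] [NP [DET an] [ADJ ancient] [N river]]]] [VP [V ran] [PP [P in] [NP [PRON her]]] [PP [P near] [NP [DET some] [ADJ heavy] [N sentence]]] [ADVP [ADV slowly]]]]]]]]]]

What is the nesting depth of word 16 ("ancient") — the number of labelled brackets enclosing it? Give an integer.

11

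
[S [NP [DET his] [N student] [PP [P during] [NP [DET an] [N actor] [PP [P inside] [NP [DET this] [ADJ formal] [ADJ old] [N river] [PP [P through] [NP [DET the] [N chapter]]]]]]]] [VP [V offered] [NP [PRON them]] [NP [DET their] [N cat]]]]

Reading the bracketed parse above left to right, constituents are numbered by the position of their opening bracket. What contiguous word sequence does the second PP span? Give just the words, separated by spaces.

inside this formal old river through the chapter

The PP opening brackets appear, in order, over: "during an actor inside this formal old river through the chapter"; "inside this formal old river through the chapter"; "through the chapter". The second one spans "inside this formal old river through the chapter".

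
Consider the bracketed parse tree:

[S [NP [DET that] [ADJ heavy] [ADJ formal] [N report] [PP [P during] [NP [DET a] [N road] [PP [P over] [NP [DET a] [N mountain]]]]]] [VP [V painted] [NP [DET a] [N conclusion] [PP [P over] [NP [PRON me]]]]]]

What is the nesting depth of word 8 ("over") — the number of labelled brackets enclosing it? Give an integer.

6

Counting open brackets not yet closed at "over": [S [NP [PP [NP [PP [P = 6.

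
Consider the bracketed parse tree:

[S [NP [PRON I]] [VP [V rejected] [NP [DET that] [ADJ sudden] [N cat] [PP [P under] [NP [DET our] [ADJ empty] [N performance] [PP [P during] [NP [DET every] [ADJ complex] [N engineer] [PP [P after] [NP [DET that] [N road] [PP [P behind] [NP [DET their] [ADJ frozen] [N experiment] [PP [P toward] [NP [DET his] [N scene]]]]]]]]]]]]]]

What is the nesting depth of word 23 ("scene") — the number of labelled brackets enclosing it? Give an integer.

Path from the root down to the word: S → VP → NP → PP → NP → PP → NP → PP → NP → PP → NP → PP → NP → N. That is 14 enclosing brackets.

14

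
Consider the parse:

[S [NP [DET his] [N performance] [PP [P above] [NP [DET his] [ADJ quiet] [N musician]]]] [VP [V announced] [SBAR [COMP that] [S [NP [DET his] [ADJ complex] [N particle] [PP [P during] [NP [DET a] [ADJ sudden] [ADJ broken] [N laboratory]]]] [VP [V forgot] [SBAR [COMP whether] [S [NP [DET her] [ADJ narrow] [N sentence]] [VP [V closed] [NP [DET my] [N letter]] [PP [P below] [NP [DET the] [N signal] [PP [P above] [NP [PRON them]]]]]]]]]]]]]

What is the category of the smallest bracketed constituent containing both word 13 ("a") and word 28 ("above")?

S

Both words fall inside [S his complex particle during a sudden broken laboratory forgot whether her narrow sentence closed my letter below the signal above them] (words 9–29), and no smaller constituent contains them both. Label: S.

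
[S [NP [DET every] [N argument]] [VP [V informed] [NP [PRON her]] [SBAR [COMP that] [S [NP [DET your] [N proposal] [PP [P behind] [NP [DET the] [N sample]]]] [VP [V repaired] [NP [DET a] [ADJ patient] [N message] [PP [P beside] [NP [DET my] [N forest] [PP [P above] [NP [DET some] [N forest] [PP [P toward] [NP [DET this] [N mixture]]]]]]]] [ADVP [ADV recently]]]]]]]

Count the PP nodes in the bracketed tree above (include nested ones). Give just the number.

4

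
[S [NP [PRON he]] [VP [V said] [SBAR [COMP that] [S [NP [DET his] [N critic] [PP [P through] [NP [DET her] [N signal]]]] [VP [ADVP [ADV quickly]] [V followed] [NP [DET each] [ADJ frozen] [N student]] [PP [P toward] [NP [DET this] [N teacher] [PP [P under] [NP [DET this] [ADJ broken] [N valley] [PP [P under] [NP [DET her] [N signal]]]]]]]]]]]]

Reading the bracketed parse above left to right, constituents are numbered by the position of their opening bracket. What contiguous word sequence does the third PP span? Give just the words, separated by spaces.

under this broken valley under her signal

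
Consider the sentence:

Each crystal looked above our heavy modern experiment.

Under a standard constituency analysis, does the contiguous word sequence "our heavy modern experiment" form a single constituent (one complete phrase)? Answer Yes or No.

Yes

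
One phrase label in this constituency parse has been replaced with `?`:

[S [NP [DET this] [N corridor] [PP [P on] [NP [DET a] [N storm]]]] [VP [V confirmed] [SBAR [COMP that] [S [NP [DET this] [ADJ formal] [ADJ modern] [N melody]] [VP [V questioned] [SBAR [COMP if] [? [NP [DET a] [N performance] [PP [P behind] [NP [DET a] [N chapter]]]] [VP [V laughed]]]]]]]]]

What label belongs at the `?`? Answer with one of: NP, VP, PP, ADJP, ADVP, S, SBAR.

S

The `?` node immediately contains: NP, VP. That is the internal structure of a clause, so the label is S.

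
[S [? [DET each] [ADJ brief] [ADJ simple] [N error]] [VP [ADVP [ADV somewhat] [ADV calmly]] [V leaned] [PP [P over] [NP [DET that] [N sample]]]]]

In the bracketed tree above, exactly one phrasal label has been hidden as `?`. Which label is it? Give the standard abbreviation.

NP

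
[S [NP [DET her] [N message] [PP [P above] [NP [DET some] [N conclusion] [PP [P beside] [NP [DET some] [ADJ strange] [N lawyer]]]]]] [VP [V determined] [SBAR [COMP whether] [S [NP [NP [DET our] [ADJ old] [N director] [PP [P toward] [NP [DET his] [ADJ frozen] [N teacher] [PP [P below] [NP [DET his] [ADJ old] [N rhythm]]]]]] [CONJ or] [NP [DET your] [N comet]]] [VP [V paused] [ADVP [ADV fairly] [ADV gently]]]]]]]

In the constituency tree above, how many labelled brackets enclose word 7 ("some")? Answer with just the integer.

7

Counting open brackets not yet closed at "some": [S [NP [PP [NP [PP [NP [DET = 7.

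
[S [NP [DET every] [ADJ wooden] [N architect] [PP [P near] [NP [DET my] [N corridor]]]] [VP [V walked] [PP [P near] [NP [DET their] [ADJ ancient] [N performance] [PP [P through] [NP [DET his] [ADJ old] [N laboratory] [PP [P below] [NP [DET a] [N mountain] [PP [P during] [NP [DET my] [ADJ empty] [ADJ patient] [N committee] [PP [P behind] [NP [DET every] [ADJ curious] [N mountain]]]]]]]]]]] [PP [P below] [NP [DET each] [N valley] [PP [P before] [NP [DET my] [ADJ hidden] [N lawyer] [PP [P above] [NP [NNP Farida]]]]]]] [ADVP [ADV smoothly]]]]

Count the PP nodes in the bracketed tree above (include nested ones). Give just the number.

9

Scanning left to right, an opening `[PP` appears at word positions 4, 8, 12, 16, 19, 24, 28, 31, 35 — 9 in total.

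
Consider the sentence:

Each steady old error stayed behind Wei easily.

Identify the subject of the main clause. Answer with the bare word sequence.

each steady old error

"each steady old error" is the NP that combines with the VP headed by "stayed" to form the main clause — the subject.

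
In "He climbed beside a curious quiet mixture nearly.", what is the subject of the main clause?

he

"he" is the NP that combines with the VP headed by "climbed" to form the main clause — the subject.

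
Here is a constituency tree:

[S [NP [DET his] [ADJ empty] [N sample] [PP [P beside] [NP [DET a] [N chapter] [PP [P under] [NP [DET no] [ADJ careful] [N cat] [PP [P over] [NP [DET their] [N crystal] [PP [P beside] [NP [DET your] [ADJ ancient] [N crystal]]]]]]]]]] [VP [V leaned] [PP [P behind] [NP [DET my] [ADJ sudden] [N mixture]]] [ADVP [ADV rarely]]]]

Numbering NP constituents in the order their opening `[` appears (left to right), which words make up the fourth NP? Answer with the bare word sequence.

their crystal beside your ancient crystal

Opening `[NP` markers occur at word positions 1, 5, 8, 12, 15, 20; the fourth of these opens the constituent [NP their crystal beside your ancient crystal].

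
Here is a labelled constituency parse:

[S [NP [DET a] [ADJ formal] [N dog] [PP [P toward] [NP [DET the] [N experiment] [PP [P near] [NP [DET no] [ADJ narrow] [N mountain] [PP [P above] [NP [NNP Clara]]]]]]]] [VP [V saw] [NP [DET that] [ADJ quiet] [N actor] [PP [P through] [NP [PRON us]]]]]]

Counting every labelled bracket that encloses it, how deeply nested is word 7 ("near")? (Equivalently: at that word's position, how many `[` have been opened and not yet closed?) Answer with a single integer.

6

Path from the root down to the word: S → NP → PP → NP → PP → P. That is 6 enclosing brackets.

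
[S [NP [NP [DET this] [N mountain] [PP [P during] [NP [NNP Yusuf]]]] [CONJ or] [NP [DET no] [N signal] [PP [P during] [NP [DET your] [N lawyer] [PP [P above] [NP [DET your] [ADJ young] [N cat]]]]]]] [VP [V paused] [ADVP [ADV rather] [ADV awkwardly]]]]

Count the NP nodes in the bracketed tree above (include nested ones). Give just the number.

Scanning left to right, an opening `[NP` appears at word positions 1, 1, 4, 6, 9, 12 — 6 in total.

6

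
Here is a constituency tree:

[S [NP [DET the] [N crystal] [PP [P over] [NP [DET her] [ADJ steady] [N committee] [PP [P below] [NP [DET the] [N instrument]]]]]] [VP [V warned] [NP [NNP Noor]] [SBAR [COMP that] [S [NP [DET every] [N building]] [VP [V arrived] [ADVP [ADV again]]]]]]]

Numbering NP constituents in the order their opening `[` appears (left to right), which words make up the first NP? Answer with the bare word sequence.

the crystal over her steady committee below the instrument

The NP opening brackets appear, in order, over: "the crystal over her steady committee below the instrument"; "her steady committee below the instrument"; "the instrument"; "Noor"; "every building". The first one spans "the crystal over her steady committee below the instrument".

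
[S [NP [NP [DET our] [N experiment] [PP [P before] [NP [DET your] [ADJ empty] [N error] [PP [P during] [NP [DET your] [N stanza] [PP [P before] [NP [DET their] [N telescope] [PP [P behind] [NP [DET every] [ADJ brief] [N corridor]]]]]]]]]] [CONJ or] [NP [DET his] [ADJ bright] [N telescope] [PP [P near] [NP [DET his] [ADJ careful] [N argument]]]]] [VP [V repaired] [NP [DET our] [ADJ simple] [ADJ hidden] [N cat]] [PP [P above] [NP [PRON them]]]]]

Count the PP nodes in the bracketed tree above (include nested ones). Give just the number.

Listing each PP by its span: [PP before your empty error during your stanza before their telescope behind every brief corridor]; [PP during your stanza before their telescope behind every brief corridor]; [PP before their telescope behind every brief corridor]; [PP behind every brief corridor]; [PP near his careful argument]; [PP above them] — that makes 6.

6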